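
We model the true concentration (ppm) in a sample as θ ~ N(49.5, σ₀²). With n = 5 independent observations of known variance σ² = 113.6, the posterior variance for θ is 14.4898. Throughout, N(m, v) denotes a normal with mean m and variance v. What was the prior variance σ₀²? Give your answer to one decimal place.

σ₀² = 40.0

For the Normal–Normal model with known σ², precisions add: τ_n = τ₀ + n/σ².
So 1/σ₀² = 1/14.4898 − 5/113.6 = 0.069014 − 0.044014 = 0.025000.
Hence σ₀² = 1/0.025000 ≈ 40.0.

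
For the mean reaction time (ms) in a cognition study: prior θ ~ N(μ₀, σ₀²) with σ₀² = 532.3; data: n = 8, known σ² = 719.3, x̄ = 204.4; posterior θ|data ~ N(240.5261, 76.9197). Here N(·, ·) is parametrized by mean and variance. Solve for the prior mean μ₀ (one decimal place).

μ₀ = 454.4

The posterior mean is a precision-weighted average: μ_n = (τ₀μ₀ + τ_data·x̄)/(τ₀+τ_data), with τ₀=1/σ₀² and τ_data=n/σ².
Here τ₀ = 1/532.3 = 0.001879 and τ_data = 8/719.3 = 0.011122, so τ_n = 0.013001.
Rearranging for μ₀: μ₀ = (μ_n·τ_n − τ_data·x̄)/τ₀ = (240.5261·0.013001 − 0.011122·204.4) / 0.001879 = 0.853743/0.001879 ≈ 454.4.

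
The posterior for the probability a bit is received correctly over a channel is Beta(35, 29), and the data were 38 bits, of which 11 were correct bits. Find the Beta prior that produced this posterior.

A Beta(a, b) prior with s successes and f failures in binomial data gives a Beta(a+s, b+f) posterior.
Subtract the data counts: 35−11=24, 29−27=2.

Beta(24, 2)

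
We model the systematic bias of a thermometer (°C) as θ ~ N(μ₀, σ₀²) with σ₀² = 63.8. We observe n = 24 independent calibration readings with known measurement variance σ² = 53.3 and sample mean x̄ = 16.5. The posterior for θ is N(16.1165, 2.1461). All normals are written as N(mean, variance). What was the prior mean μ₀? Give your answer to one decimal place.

μ₀ = 5.1

The posterior mean is a precision-weighted average: μ_n = (τ₀μ₀ + τ_data·x̄)/(τ₀+τ_data), with τ₀=1/σ₀² and τ_data=n/σ².
Here τ₀ = 1/63.8 = 0.015674 and τ_data = 24/53.3 = 0.450281, so τ_n = 0.465955.
Rearranging for μ₀: μ₀ = (μ_n·τ_n − τ_data·x̄)/τ₀ = (16.1165·0.465955 − 0.450281·16.5) / 0.015674 = 0.079927/0.015674 ≈ 5.1.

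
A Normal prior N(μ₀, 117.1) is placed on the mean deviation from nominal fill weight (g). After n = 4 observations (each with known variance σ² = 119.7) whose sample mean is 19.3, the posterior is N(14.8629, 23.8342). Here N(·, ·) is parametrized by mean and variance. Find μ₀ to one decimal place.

μ₀ = -2.5

With known observation variance, the Normal–Normal posterior has precision τ_n = τ₀ + n/σ² and mean μ_n = (τ₀μ₀ + (n/σ²)x̄)/τ_n.
Here τ₀ = 1/117.1 = 0.008540 and τ_data = 4/119.7 = 0.033417, so τ_n = 0.041957.
Rearranging for μ₀: μ₀ = (μ_n·τ_n − τ_data·x̄)/τ₀ = (14.8629·0.041957 − 0.033417·19.3) / 0.008540 = -0.021345/0.008540 ≈ -2.5.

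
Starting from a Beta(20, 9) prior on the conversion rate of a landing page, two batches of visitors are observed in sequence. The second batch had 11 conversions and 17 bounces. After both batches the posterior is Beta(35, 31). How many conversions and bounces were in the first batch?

Sequential conjugate updates are equivalent to a single update on the pooled data, so total successes = posterior α − prior α and total failures = posterior β − prior β.
Total across both batches: 35−20=15 conversions, 31−9=22 bounces.
Subtract the second batch: 15−11=4 conversions and 22−17=5 bounces.

4 conversions and 5 bounces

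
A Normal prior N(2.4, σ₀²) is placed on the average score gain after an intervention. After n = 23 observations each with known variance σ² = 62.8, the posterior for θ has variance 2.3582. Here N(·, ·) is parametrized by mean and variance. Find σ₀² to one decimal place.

For the Normal–Normal model with known σ², precisions add: τ_n = τ₀ + n/σ².
So 1/σ₀² = 1/2.3582 − 23/62.8 = 0.424052 − 0.366242 = 0.057810.
Hence σ₀² = 1/0.057810 ≈ 17.3.

σ₀² = 17.3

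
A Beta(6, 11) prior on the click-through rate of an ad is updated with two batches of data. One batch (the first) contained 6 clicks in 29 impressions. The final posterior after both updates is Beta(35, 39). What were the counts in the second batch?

23 clicks and 5 non-clicks

Sequential conjugate updates are equivalent to a single update on the pooled data, so total successes = posterior α − prior α and total failures = posterior β − prior β.
Total across both batches: 35−6=29 clicks, 39−11=28 non-clicks.
Subtract the first batch: 29−6=23 clicks and 28−23=5 non-clicks.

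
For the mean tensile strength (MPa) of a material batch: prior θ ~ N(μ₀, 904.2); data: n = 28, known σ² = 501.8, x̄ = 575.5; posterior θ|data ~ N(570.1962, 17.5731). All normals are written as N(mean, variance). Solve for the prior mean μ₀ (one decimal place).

μ₀ = 302.6

With known observation variance, the Normal–Normal posterior has precision τ_n = τ₀ + n/σ² and mean μ_n = (τ₀μ₀ + (n/σ²)x̄)/τ_n.
Here τ₀ = 1/904.2 = 0.001106 and τ_data = 28/501.8 = 0.055799, so τ_n = 0.056905.
Rearranging for μ₀: μ₀ = (μ_n·τ_n − τ_data·x̄)/τ₀ = (570.1962·0.056905 − 0.055799·575.5) / 0.001106 = 0.334690/0.001106 ≈ 302.6.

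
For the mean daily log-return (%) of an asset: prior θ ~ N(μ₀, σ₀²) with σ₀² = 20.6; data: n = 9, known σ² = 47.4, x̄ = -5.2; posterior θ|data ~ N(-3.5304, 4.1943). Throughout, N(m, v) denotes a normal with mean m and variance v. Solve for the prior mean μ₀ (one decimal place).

μ₀ = 3.0

The posterior mean is a precision-weighted average: μ_n = (τ₀μ₀ + τ_data·x̄)/(τ₀+τ_data), with τ₀=1/σ₀² and τ_data=n/σ².
Here τ₀ = 1/20.6 = 0.048544 and τ_data = 9/47.4 = 0.189873, so τ_n = 0.238417.
Rearranging for μ₀: μ₀ = (μ_n·τ_n − τ_data·x̄)/τ₀ = (-3.5304·0.238417 − 0.189873·-5.2) / 0.048544 = 0.145632/0.048544 ≈ 3.0.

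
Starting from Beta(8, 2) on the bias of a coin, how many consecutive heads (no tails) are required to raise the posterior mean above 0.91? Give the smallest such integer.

k = 13

After k heads and 0 tails the posterior is Beta(8+k, 2), with mean (8+k)/(8+2+k).
Set (8+k)/(10+k) > 0.91 and solve: k > (0.91·10 − 8)/(1 − 0.91) = 12.222.
The smallest integer exceeding 12.222 is 13.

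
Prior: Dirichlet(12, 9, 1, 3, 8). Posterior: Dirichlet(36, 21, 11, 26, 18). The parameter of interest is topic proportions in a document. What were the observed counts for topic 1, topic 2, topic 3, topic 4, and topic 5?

counts (24, 12, 10, 23, 10)

For a Dirichlet(α) prior with multinomial counts c, the posterior is Dirichlet(α + c) componentwise.
Counts are posterior − prior componentwise: 36−12=24, 21−9=12, 11−1=10, 26−3=23, 18−8=10.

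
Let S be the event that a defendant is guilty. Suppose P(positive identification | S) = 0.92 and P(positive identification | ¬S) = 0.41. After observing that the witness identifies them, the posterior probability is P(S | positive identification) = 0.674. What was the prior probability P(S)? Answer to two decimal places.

P(S) = 0.48

In odds form, posterior odds = prior odds × likelihood ratio, so prior odds = posterior odds ÷ LR.
Posterior odds = 0.674/(1−0.674) = 2.0675. LR = 0.92/0.41 = 2.2439.
Prior odds = 2.0675/2.2439 = 0.9214, so P(S) = 0.9214/(1+0.9214) ≈ 0.48.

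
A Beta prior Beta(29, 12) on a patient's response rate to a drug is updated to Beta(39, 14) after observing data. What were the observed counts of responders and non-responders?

A Beta(a, b) prior with s successes and f failures in binomial data gives a Beta(a+s, b+f) posterior.
So s = 39 − 29 = 10 and f = 14 − 12 = 2.

10 responders and 2 non-responders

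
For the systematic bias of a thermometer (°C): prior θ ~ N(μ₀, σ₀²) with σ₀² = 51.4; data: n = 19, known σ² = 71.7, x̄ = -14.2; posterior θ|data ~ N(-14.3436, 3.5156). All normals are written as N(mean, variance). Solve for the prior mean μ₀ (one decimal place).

With known observation variance, the Normal–Normal posterior has precision τ_n = τ₀ + n/σ² and mean μ_n = (τ₀μ₀ + (n/σ²)x̄)/τ_n.
Here τ₀ = 1/51.4 = 0.019455 and τ_data = 19/71.7 = 0.264993, so τ_n = 0.284448.
Rearranging for μ₀: μ₀ = (μ_n·τ_n − τ_data·x̄)/τ₀ = (-14.3436·0.284448 − 0.264993·-14.2) / 0.019455 = -0.317108/0.019455 ≈ -16.3.

μ₀ = -16.3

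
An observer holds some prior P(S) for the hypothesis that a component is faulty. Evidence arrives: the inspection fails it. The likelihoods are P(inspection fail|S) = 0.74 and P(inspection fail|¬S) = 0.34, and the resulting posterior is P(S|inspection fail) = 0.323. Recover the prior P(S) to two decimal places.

P(S) = 0.18

Bayes' rule in odds form gives O(S|E) = O(S)·[P(E|S)/P(E|¬S)], hence O(S) = O(S|E)/LR.
Posterior odds = 0.323/(1−0.323) = 0.4771. LR = 0.74/0.34 = 2.1765.
Prior odds = 0.4771/2.1765 = 0.2192, so P(S) = 0.2192/(1+0.2192) ≈ 0.18.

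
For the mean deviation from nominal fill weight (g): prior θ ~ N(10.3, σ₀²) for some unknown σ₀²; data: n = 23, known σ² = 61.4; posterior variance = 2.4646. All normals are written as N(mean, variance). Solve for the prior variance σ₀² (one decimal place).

σ₀² = 32.1

Posterior precision equals prior precision plus data precision: 1/σ_n² = 1/σ₀² + n/σ².
So 1/σ₀² = 1/2.4646 − 23/61.4 = 0.405745 − 0.374593 = 0.031152.
Hence σ₀² = 1/0.031152 ≈ 32.1.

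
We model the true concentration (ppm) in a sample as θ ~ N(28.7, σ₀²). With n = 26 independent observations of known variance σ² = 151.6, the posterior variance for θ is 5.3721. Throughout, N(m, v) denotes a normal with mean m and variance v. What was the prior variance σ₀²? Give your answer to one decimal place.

σ₀² = 68.3

For the Normal–Normal model with known σ², precisions add: τ_n = τ₀ + n/σ².
So 1/σ₀² = 1/5.3721 − 26/151.6 = 0.186147 − 0.171504 = 0.014643.
Hence σ₀² = 1/0.014643 ≈ 68.3.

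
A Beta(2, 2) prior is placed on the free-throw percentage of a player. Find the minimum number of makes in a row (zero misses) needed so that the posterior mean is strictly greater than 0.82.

After k makes and 0 misses the posterior is Beta(2+k, 2), with mean (2+k)/(2+2+k).
Set (2+k)/(4+k) > 0.82 and solve: k > (0.82·4 − 2)/(1 − 0.82) = 7.111.
The smallest integer exceeding 7.111 is 8.

k = 8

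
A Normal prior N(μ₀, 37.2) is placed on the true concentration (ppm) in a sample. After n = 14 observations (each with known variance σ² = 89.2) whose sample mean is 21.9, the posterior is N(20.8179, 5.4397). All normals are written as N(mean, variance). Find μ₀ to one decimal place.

With known observation variance, the Normal–Normal posterior has precision τ_n = τ₀ + n/σ² and mean μ_n = (τ₀μ₀ + (n/σ²)x̄)/τ_n.
Here τ₀ = 1/37.2 = 0.026882 and τ_data = 14/89.2 = 0.156951, so τ_n = 0.183833.
Rearranging for μ₀: μ₀ = (μ_n·τ_n − τ_data·x̄)/τ₀ = (20.8179·0.183833 − 0.156951·21.9) / 0.026882 = 0.389790/0.026882 ≈ 14.5.

μ₀ = 14.5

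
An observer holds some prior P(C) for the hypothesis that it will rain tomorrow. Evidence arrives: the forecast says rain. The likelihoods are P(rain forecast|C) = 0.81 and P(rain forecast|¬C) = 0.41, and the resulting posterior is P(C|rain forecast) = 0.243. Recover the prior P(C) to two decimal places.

P(C) = 0.14

Bayes' rule in odds form gives O(C|E) = O(C)·[P(E|C)/P(E|¬C)], hence O(C) = O(C|E)/LR.
Posterior odds = 0.243/(1−0.243) = 0.3210. LR = 0.81/0.41 = 1.9756.
Prior odds = 0.3210/1.9756 = 0.1625, so P(C) = 0.1625/(1+0.1625) ≈ 0.14.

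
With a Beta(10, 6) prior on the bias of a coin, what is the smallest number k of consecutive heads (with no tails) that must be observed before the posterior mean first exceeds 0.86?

After k heads and 0 tails the posterior is Beta(10+k, 6), with mean (10+k)/(10+6+k).
Set (10+k)/(16+k) > 0.86 and solve: k > (0.86·16 − 10)/(1 − 0.86) = 26.857.
The smallest integer exceeding 26.857 is 27.

k = 27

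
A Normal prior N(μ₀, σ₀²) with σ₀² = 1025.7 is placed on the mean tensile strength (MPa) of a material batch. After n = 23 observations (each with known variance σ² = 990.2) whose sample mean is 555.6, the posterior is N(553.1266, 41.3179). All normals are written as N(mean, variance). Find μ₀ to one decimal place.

With known observation variance, the Normal–Normal posterior has precision τ_n = τ₀ + n/σ² and mean μ_n = (τ₀μ₀ + (n/σ²)x̄)/τ_n.
Here τ₀ = 1/1025.7 = 0.000975 and τ_data = 23/990.2 = 0.023228, so τ_n = 0.024203.
Rearranging for μ₀: μ₀ = (μ_n·τ_n − τ_data·x̄)/τ₀ = (553.1266·0.024203 − 0.023228·555.6) / 0.000975 = 0.481846/0.000975 ≈ 494.2.

μ₀ = 494.2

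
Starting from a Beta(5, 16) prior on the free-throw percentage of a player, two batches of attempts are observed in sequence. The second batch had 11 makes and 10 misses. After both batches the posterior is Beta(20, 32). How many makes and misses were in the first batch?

Because Beta–binomial updating is additive in the counts, the combined data contributed (α_post−α_prior, β_post−β_prior) successes and failures.
Total across both batches: 20−5=15 makes, 32−16=16 misses.
Subtract the second batch: 15−11=4 makes and 16−10=6 misses.

4 makes and 6 misses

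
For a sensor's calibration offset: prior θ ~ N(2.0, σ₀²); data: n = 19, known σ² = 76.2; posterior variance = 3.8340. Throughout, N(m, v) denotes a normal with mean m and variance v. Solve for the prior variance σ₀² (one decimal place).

σ₀² = 87.1

Posterior precision equals prior precision plus data precision: 1/σ_n² = 1/σ₀² + n/σ².
So 1/σ₀² = 1/3.8340 − 19/76.2 = 0.260824 − 0.249344 = 0.011480.
Hence σ₀² = 1/0.011480 ≈ 87.1.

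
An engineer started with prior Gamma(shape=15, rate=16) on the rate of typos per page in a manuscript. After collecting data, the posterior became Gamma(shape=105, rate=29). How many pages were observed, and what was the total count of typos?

Gamma–Poisson conjugacy: posterior shape = α + Σxᵢ, posterior rate = β + n.
Matching: Σxᵢ = 105 − 15 = 90 and n = 29 − 16 = 13.

n = 13 pages with total 90 typos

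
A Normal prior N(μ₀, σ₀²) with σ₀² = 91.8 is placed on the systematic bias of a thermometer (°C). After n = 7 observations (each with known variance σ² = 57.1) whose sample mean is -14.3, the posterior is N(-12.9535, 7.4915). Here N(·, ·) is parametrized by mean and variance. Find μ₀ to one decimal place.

The posterior mean is a precision-weighted average: μ_n = (τ₀μ₀ + τ_data·x̄)/(τ₀+τ_data), with τ₀=1/σ₀² and τ_data=n/σ².
Here τ₀ = 1/91.8 = 0.010893 and τ_data = 7/57.1 = 0.122592, so τ_n = 0.133485.
Rearranging for μ₀: μ₀ = (μ_n·τ_n − τ_data·x̄)/τ₀ = (-12.9535·0.133485 − 0.122592·-14.3) / 0.010893 = 0.023968/0.010893 ≈ 2.2.

μ₀ = 2.2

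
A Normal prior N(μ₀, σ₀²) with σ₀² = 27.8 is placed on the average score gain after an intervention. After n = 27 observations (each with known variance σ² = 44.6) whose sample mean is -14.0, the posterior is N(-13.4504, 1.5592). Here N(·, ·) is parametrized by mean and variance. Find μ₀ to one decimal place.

With known observation variance, the Normal–Normal posterior has precision τ_n = τ₀ + n/σ² and mean μ_n = (τ₀μ₀ + (n/σ²)x̄)/τ_n.
Here τ₀ = 1/27.8 = 0.035971 and τ_data = 27/44.6 = 0.605381, so τ_n = 0.641352.
Rearranging for μ₀: μ₀ = (μ_n·τ_n − τ_data·x̄)/τ₀ = (-13.4504·0.641352 − 0.605381·-14.0) / 0.035971 = -0.151107/0.035971 ≈ -4.2.

μ₀ = -4.2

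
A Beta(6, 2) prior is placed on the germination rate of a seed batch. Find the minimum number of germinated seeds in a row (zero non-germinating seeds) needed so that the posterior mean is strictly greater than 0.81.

After k germinated seeds and 0 non-germinating seeds the posterior is Beta(6+k, 2), with mean (6+k)/(6+2+k).
Set (6+k)/(8+k) > 0.81 and solve: k > (0.81·8 − 6)/(1 − 0.81) = 2.526.
The smallest integer exceeding 2.526 is 3, and checking k=3: (9)/(11) = 0.8182 > 0.81.

k = 3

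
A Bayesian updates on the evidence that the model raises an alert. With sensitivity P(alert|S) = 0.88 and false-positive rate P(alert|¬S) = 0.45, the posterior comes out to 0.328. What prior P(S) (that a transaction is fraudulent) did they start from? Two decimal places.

Bayes' rule in odds form gives O(S|E) = O(S)·[P(E|S)/P(E|¬S)], hence O(S) = O(S|E)/LR.
Posterior odds = 0.328/(1−0.328) = 0.4881. LR = 0.88/0.45 = 1.9556.
Prior odds = 0.4881/1.9556 = 0.2496, so P(S) = 0.2496/(1+0.2496) ≈ 0.20.

P(S) = 0.20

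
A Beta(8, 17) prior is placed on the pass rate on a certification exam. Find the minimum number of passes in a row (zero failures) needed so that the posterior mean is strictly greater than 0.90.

After k passes and 0 failures the posterior is Beta(8+k, 17), with mean (8+k)/(8+17+k).
Set (8+k)/(25+k) > 0.90 and solve: k > (0.90·25 − 8)/(1 − 0.90) = 145.000.
The smallest integer exceeding 145.000 is 146.

k = 146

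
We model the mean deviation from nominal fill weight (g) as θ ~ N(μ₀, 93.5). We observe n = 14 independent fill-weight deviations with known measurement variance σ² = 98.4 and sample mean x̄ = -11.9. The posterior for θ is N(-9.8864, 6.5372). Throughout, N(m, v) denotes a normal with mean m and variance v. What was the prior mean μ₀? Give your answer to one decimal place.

μ₀ = 16.9

With known observation variance, the Normal–Normal posterior has precision τ_n = τ₀ + n/σ² and mean μ_n = (τ₀μ₀ + (n/σ²)x̄)/τ_n.
Here τ₀ = 1/93.5 = 0.010695 and τ_data = 14/98.4 = 0.142276, so τ_n = 0.152971.
Rearranging for μ₀: μ₀ = (μ_n·τ_n − τ_data·x̄)/τ₀ = (-9.8864·0.152971 − 0.142276·-11.9) / 0.010695 = 0.180752/0.010695 ≈ 16.9.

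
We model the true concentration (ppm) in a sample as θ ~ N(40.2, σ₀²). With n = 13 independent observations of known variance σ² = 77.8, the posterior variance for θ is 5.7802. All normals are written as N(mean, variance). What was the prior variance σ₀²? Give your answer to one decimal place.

For the Normal–Normal model with known σ², precisions add: τ_n = τ₀ + n/σ².
So 1/σ₀² = 1/5.7802 − 13/77.8 = 0.173004 − 0.167095 = 0.005909.
Hence σ₀² = 1/0.005909 ≈ 169.2.

σ₀² = 169.2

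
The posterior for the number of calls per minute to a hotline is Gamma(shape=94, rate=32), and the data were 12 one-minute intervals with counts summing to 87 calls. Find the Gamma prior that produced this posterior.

Gamma(shape=7, rate=20)

Gamma–Poisson conjugacy: posterior shape = α + Σxᵢ, posterior rate = β + n.
So α = 94 − 87 = 7 and β = 32 − 12 = 20.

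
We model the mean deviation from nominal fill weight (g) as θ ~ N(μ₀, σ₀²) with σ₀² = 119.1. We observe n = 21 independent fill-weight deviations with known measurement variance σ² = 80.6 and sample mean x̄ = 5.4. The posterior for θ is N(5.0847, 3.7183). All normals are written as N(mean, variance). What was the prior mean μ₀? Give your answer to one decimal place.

μ₀ = -4.7

The posterior mean is a precision-weighted average: μ_n = (τ₀μ₀ + τ_data·x̄)/(τ₀+τ_data), with τ₀=1/σ₀² and τ_data=n/σ².
Here τ₀ = 1/119.1 = 0.008396 and τ_data = 21/80.6 = 0.260546, so τ_n = 0.268942.
Rearranging for μ₀: μ₀ = (μ_n·τ_n − τ_data·x̄)/τ₀ = (5.0847·0.268942 − 0.260546·5.4) / 0.008396 = -0.039459/0.008396 ≈ -4.7.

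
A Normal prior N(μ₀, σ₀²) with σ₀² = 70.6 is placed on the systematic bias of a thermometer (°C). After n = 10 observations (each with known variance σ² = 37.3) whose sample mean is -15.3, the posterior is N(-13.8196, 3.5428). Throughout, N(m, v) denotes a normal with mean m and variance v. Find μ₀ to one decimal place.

With known observation variance, the Normal–Normal posterior has precision τ_n = τ₀ + n/σ² and mean μ_n = (τ₀μ₀ + (n/σ²)x̄)/τ_n.
Here τ₀ = 1/70.6 = 0.014164 and τ_data = 10/37.3 = 0.268097, so τ_n = 0.282261.
Rearranging for μ₀: μ₀ = (μ_n·τ_n − τ_data·x̄)/τ₀ = (-13.8196·0.282261 − 0.268097·-15.3) / 0.014164 = 0.201150/0.014164 ≈ 14.2.

μ₀ = 14.2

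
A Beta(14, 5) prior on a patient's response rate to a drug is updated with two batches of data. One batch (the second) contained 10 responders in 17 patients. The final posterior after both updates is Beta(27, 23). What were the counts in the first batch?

Because Beta–binomial updating is additive in the counts, the combined data contributed (α_post−α_prior, β_post−β_prior) successes and failures.
Total across both batches: 27−14=13 responders, 23−5=18 non-responders.
Subtract the second batch: 13−10=3 responders and 18−7=11 non-responders.

3 responders and 11 non-responders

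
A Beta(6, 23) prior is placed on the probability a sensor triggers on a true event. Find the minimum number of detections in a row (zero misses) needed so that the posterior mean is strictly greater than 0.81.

After k detections and 0 misses the posterior is Beta(6+k, 23), with mean (6+k)/(6+23+k).
Set (6+k)/(29+k) > 0.81 and solve: k > (0.81·29 − 6)/(1 − 0.81) = 92.053.
The smallest integer exceeding 92.053 is 93, and checking k=93: (99)/(122) = 0.8115 > 0.81.

k = 93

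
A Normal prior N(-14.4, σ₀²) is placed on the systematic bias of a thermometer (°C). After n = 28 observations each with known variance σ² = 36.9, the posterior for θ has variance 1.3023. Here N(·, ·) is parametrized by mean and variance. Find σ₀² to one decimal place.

σ₀² = 110.3

Posterior precision equals prior precision plus data precision: 1/σ_n² = 1/σ₀² + n/σ².
So 1/σ₀² = 1/1.3023 − 28/36.9 = 0.767872 − 0.758808 = 0.009064.
Hence σ₀² = 1/0.009064 ≈ 110.3.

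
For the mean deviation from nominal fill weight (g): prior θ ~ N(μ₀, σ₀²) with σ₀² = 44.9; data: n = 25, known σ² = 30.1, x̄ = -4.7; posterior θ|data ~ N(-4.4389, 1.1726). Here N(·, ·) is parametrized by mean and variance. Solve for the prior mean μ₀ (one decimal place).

The posterior mean is a precision-weighted average: μ_n = (τ₀μ₀ + τ_data·x̄)/(τ₀+τ_data), with τ₀=1/σ₀² and τ_data=n/σ².
Here τ₀ = 1/44.9 = 0.022272 and τ_data = 25/30.1 = 0.830565, so τ_n = 0.852837.
Rearranging for μ₀: μ₀ = (μ_n·τ_n − τ_data·x̄)/τ₀ = (-4.4389·0.852837 − 0.830565·-4.7) / 0.022272 = 0.117997/0.022272 ≈ 5.3.

μ₀ = 5.3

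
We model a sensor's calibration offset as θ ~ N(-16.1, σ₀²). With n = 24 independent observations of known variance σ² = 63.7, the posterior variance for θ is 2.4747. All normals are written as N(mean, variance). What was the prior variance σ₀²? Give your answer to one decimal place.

For the Normal–Normal model with known σ², precisions add: τ_n = τ₀ + n/σ².
So 1/σ₀² = 1/2.4747 − 24/63.7 = 0.404089 − 0.376766 = 0.027323.
Hence σ₀² = 1/0.027323 ≈ 36.6.

σ₀² = 36.6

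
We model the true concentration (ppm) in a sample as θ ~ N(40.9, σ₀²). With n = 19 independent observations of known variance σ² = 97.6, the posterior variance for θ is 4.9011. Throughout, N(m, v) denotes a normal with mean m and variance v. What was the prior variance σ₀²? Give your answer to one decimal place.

Posterior precision equals prior precision plus data precision: 1/σ_n² = 1/σ₀² + n/σ².
So 1/σ₀² = 1/4.9011 − 19/97.6 = 0.204036 − 0.194672 = 0.009364.
Hence σ₀² = 1/0.009364 ≈ 106.8.

σ₀² = 106.8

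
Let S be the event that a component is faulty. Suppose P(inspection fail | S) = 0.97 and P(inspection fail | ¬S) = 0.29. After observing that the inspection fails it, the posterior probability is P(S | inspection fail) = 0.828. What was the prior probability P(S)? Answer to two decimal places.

P(S) = 0.59

Bayes' rule in odds form gives O(S|E) = O(S)·[P(E|S)/P(E|¬S)], hence O(S) = O(S|E)/LR.
Posterior odds = 0.828/(1−0.828) = 4.8140. LR = 0.97/0.29 = 3.3448.
Prior odds = 4.8140/3.3448 = 1.4392, so P(S) = 1.4392/(1+1.4392) ≈ 0.59.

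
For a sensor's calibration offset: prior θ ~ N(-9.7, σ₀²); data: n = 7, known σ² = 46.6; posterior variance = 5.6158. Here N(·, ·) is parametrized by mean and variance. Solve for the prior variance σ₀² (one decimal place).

For the Normal–Normal model with known σ², precisions add: τ_n = τ₀ + n/σ².
So 1/σ₀² = 1/5.6158 − 7/46.6 = 0.178069 − 0.150215 = 0.027854.
Hence σ₀² = 1/0.027854 ≈ 35.9.

σ₀² = 35.9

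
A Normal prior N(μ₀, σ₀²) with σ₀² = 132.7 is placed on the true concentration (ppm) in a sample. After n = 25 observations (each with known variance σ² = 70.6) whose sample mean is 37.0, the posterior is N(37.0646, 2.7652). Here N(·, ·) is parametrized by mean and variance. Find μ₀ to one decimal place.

The posterior mean is a precision-weighted average: μ_n = (τ₀μ₀ + τ_data·x̄)/(τ₀+τ_data), with τ₀=1/σ₀² and τ_data=n/σ².
Here τ₀ = 1/132.7 = 0.007536 and τ_data = 25/70.6 = 0.354108, so τ_n = 0.361644.
Rearranging for μ₀: μ₀ = (μ_n·τ_n − τ_data·x̄)/τ₀ = (37.0646·0.361644 − 0.354108·37.0) / 0.007536 = 0.302194/0.007536 ≈ 40.1.

μ₀ = 40.1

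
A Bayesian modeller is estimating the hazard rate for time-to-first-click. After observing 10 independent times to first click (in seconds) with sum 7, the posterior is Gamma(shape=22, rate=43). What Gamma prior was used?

Gamma–exponential conjugacy: posterior shape = α + n, posterior rate = β + Σtᵢ.
So α = 22 − 10 = 12 and β = 43 − 7 = 36.

Gamma(shape=12, rate=36)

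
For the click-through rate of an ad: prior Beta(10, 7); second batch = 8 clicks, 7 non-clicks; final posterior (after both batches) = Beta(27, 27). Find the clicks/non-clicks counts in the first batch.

9 clicks and 13 non-clicks

Sequential conjugate updates are equivalent to a single update on the pooled data, so total successes = posterior α − prior α and total failures = posterior β − prior β.
Total across both batches: 27−10=17 clicks, 27−7=20 non-clicks.
Subtract the second batch: 17−8=9 clicks and 20−7=13 non-clicks.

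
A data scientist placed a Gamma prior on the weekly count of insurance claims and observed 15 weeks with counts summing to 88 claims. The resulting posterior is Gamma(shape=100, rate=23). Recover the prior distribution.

Gamma(shape=12, rate=8)

Gamma–Poisson conjugacy: posterior shape = α + Σxᵢ, posterior rate = β + n.
So α = 100 − 88 = 12 and β = 23 − 15 = 8.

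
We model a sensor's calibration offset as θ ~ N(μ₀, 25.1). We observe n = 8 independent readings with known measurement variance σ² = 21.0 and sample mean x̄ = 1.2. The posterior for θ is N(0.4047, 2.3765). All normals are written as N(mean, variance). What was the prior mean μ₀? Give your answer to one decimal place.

μ₀ = -7.2

The posterior mean is a precision-weighted average: μ_n = (τ₀μ₀ + τ_data·x̄)/(τ₀+τ_data), with τ₀=1/σ₀² and τ_data=n/σ².
Here τ₀ = 1/25.1 = 0.039841 and τ_data = 8/21.0 = 0.380952, so τ_n = 0.420793.
Rearranging for μ₀: μ₀ = (μ_n·τ_n − τ_data·x̄)/τ₀ = (0.4047·0.420793 − 0.380952·1.2) / 0.039841 = -0.286847/0.039841 ≈ -7.2.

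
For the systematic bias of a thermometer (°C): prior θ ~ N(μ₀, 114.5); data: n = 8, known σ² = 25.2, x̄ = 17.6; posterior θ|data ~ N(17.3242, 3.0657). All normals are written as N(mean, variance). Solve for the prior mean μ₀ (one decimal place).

μ₀ = 7.3

The posterior mean is a precision-weighted average: μ_n = (τ₀μ₀ + τ_data·x̄)/(τ₀+τ_data), with τ₀=1/σ₀² and τ_data=n/σ².
Here τ₀ = 1/114.5 = 0.008734 and τ_data = 8/25.2 = 0.317460, so τ_n = 0.326194.
Rearranging for μ₀: μ₀ = (μ_n·τ_n − τ_data·x̄)/τ₀ = (17.3242·0.326194 − 0.317460·17.6) / 0.008734 = 0.063754/0.008734 ≈ 7.3.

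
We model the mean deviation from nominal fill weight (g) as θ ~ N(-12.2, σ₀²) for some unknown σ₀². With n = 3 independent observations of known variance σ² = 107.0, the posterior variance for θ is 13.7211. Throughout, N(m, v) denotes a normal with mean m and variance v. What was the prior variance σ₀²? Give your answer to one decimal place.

σ₀² = 22.3

Posterior precision equals prior precision plus data precision: 1/σ_n² = 1/σ₀² + n/σ².
So 1/σ₀² = 1/13.7211 − 3/107.0 = 0.072880 − 0.028037 = 0.044843.
Hence σ₀² = 1/0.044843 ≈ 22.3.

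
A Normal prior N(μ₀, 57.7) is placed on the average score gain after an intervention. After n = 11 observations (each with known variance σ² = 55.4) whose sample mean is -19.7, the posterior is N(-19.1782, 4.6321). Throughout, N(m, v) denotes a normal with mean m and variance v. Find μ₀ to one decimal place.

With known observation variance, the Normal–Normal posterior has precision τ_n = τ₀ + n/σ² and mean μ_n = (τ₀μ₀ + (n/σ²)x̄)/τ_n.
Here τ₀ = 1/57.7 = 0.017331 and τ_data = 11/55.4 = 0.198556, so τ_n = 0.215887.
Rearranging for μ₀: μ₀ = (μ_n·τ_n − τ_data·x̄)/τ₀ = (-19.1782·0.215887 − 0.198556·-19.7) / 0.017331 = -0.228771/0.017331 ≈ -13.2.

μ₀ = -13.2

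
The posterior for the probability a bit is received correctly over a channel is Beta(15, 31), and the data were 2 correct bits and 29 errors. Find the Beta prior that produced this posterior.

Beta(13, 2)

A Beta(a, b) prior with s successes and f failures in binomial data gives a Beta(a+s, b+f) posterior.
Subtract the data counts: 15−2=13, 31−29=2.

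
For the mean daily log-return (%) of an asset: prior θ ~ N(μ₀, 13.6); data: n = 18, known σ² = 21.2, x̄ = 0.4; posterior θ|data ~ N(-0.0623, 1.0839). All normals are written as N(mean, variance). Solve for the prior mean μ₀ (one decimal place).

μ₀ = -5.4

The posterior mean is a precision-weighted average: μ_n = (τ₀μ₀ + τ_data·x̄)/(τ₀+τ_data), with τ₀=1/σ₀² and τ_data=n/σ².
Here τ₀ = 1/13.6 = 0.073529 and τ_data = 18/21.2 = 0.849057, so τ_n = 0.922586.
Rearranging for μ₀: μ₀ = (μ_n·τ_n − τ_data·x̄)/τ₀ = (-0.0623·0.922586 − 0.849057·0.4) / 0.073529 = -0.397100/0.073529 ≈ -5.4.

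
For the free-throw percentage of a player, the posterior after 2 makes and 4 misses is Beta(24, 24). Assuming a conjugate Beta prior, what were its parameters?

Beta(22, 20)

A Beta(a, b) prior with s successes and f failures in binomial data gives a Beta(a+s, b+f) posterior.
Subtract the data counts: 24−2=22, 24−4=20.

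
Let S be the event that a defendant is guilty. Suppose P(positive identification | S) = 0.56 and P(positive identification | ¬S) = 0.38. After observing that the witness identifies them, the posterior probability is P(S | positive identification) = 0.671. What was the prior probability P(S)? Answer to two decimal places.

P(S) = 0.58

In odds form, posterior odds = prior odds × likelihood ratio, so prior odds = posterior odds ÷ LR.
Posterior odds = 0.671/(1−0.671) = 2.0395. LR = 0.56/0.38 = 1.4737.
Prior odds = 2.0395/1.4737 = 1.3839, so P(S) = 1.3839/(1+1.3839) ≈ 0.58.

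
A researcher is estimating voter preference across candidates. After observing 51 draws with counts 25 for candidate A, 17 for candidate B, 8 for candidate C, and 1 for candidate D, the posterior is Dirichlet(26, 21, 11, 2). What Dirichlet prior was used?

Dirichlet(1, 4, 3, 1)

For a Dirichlet(α) prior with multinomial counts c, the posterior is Dirichlet(α + c) componentwise.
Subtract each count from the matching posterior parameter: 26−25=1, 21−17=4, 11−8=3, 2−1=1.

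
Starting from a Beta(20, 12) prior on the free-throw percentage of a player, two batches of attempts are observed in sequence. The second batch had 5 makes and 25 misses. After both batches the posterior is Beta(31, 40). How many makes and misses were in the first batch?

Because Beta–binomial updating is additive in the counts, the combined data contributed (α_post−α_prior, β_post−β_prior) successes and failures.
Total across both batches: 31−20=11 makes, 40−12=28 misses.
Subtract the second batch: 11−5=6 makes and 28−25=3 misses.

6 makes and 3 misses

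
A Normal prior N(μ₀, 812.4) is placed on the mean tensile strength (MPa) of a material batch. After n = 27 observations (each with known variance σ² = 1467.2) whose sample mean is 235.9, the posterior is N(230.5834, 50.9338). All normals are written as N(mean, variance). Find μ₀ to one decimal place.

With known observation variance, the Normal–Normal posterior has precision τ_n = τ₀ + n/σ² and mean μ_n = (τ₀μ₀ + (n/σ²)x̄)/τ_n.
Here τ₀ = 1/812.4 = 0.001231 and τ_data = 27/1467.2 = 0.018402, so τ_n = 0.019633.
Rearranging for μ₀: μ₀ = (μ_n·τ_n − τ_data·x̄)/τ₀ = (230.5834·0.019633 − 0.018402·235.9) / 0.001231 = 0.186012/0.001231 ≈ 151.1.

μ₀ = 151.1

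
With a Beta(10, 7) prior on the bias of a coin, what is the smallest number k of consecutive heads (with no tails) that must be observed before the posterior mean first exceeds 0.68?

After k heads and 0 tails the posterior is Beta(10+k, 7), with mean (10+k)/(10+7+k).
Set (10+k)/(17+k) > 0.68 and solve: k > (0.68·17 − 10)/(1 − 0.68) = 4.875.
The smallest integer exceeding 4.875 is 5, and checking k=5: (15)/(22) = 0.6818 > 0.68.

k = 5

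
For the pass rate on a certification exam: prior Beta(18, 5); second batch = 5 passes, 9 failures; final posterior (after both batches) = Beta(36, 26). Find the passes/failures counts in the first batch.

Because Beta–binomial updating is additive in the counts, the combined data contributed (α_post−α_prior, β_post−β_prior) successes and failures.
Total across both batches: 36−18=18 passes, 26−5=21 failures.
Subtract the second batch: 18−5=13 passes and 21−9=12 failures.

13 passes and 12 failures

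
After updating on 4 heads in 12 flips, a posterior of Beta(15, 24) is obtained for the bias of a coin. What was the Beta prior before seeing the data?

Under Beta–binomial conjugacy the posterior parameters are (α+s, β+f).
So α = 15 − 4 = 11 and β = 24 − 8 = 16.

Beta(11, 16)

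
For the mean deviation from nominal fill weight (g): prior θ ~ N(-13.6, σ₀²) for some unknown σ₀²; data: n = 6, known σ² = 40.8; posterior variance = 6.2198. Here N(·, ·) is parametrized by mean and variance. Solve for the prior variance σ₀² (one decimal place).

For the Normal–Normal model with known σ², precisions add: τ_n = τ₀ + n/σ².
So 1/σ₀² = 1/6.2198 − 6/40.8 = 0.160777 − 0.147059 = 0.013718.
Hence σ₀² = 1/0.013718 ≈ 72.9.

σ₀² = 72.9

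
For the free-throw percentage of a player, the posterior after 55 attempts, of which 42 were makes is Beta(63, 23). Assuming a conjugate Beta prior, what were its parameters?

Beta(21, 10)

A Beta(a, b) prior with s successes and f failures in binomial data gives a Beta(a+s, b+f) posterior.
So a = 63 − 42 = 21 and b = 23 − 13 = 10.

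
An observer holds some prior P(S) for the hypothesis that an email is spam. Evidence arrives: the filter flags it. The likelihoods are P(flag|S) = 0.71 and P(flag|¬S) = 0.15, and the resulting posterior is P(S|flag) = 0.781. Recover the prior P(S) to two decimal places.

P(S) = 0.43

Bayes' rule in odds form gives O(S|E) = O(S)·[P(E|S)/P(E|¬S)], hence O(S) = O(S|E)/LR.
Posterior odds = 0.781/(1−0.781) = 3.5662. LR = 0.71/0.15 = 4.7333.
Prior odds = 3.5662/4.7333 = 0.7534, so P(S) = 0.7534/(1+0.7534) ≈ 0.43.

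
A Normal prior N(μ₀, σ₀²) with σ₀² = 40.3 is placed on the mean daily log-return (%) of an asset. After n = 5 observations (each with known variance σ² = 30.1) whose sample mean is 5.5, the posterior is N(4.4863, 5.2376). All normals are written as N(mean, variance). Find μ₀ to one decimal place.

With known observation variance, the Normal–Normal posterior has precision τ_n = τ₀ + n/σ² and mean μ_n = (τ₀μ₀ + (n/σ²)x̄)/τ_n.
Here τ₀ = 1/40.3 = 0.024814 and τ_data = 5/30.1 = 0.166113, so τ_n = 0.190927.
Rearranging for μ₀: μ₀ = (μ_n·τ_n − τ_data·x̄)/τ₀ = (4.4863·0.190927 − 0.166113·5.5) / 0.024814 = -0.057066/0.024814 ≈ -2.3.

μ₀ = -2.3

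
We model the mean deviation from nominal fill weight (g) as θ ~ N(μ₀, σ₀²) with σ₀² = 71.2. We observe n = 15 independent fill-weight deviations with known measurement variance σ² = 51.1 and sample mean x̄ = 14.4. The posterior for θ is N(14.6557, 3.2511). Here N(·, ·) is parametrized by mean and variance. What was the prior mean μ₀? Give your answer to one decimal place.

μ₀ = 20.0

With known observation variance, the Normal–Normal posterior has precision τ_n = τ₀ + n/σ² and mean μ_n = (τ₀μ₀ + (n/σ²)x̄)/τ_n.
Here τ₀ = 1/71.2 = 0.014045 and τ_data = 15/51.1 = 0.293542, so τ_n = 0.307587.
Rearranging for μ₀: μ₀ = (μ_n·τ_n − τ_data·x̄)/τ₀ = (14.6557·0.307587 − 0.293542·14.4) / 0.014045 = 0.280898/0.014045 ≈ 20.0.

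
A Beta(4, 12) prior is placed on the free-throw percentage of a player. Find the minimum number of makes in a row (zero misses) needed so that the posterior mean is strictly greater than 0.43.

After k makes and 0 misses the posterior is Beta(4+k, 12), with mean (4+k)/(4+12+k).
Set (4+k)/(16+k) > 0.43 and solve: k > (0.43·16 − 4)/(1 − 0.43) = 5.053.
The smallest integer exceeding 5.053 is 6, and checking k=6: (10)/(22) = 0.4545 > 0.43.

k = 6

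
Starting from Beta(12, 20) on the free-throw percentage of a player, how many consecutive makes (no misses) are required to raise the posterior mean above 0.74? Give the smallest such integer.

k = 45

After k makes and 0 misses the posterior is Beta(12+k, 20), with mean (12+k)/(12+20+k).
Set (12+k)/(32+k) > 0.74 and solve: k > (0.74·32 − 12)/(1 − 0.74) = 44.923.
The smallest integer exceeding 44.923 is 45, and checking k=45: (57)/(77) = 0.7403 > 0.74.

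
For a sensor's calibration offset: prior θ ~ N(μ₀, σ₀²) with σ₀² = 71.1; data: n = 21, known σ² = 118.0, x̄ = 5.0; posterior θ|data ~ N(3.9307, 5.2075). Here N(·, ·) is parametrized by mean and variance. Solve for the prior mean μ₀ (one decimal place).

The posterior mean is a precision-weighted average: μ_n = (τ₀μ₀ + τ_data·x̄)/(τ₀+τ_data), with τ₀=1/σ₀² and τ_data=n/σ².
Here τ₀ = 1/71.1 = 0.014065 and τ_data = 21/118.0 = 0.177966, so τ_n = 0.192031.
Rearranging for μ₀: μ₀ = (μ_n·τ_n − τ_data·x̄)/τ₀ = (3.9307·0.192031 − 0.177966·5.0) / 0.014065 = -0.135014/0.014065 ≈ -9.6.

μ₀ = -9.6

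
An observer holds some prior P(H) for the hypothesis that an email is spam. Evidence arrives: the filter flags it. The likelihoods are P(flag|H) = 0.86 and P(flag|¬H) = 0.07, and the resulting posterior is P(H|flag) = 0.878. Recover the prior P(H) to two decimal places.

P(H) = 0.37

In odds form, posterior odds = prior odds × likelihood ratio, so prior odds = posterior odds ÷ LR.
Posterior odds = 0.878/(1−0.878) = 7.1967. LR = 0.86/0.07 = 12.2857.
Prior odds = 7.1967/12.2857 = 0.5858, so P(H) = 0.5858/(1+0.5858) ≈ 0.37.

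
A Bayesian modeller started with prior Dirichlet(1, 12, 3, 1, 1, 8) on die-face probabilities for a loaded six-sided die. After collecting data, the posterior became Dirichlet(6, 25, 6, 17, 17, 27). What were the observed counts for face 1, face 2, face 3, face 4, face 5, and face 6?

counts (5, 13, 3, 16, 16, 19)

For a Dirichlet(α) prior with multinomial counts c, the posterior is Dirichlet(α + c) componentwise.
Counts are posterior − prior componentwise: 6−1=5, 25−12=13, 6−3=3, 17−1=16, 17−1=16, 27−8=19.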